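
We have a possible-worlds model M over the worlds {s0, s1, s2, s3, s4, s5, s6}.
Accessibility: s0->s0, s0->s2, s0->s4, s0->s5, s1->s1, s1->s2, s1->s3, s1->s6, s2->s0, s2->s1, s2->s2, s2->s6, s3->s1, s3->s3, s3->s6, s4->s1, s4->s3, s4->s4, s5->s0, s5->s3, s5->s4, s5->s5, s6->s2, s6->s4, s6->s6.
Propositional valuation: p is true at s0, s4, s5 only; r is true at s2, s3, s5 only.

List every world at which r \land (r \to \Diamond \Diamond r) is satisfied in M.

Let φ = r \land (r \to \Diamond \Diamond r). Evaluate φ at each world:
  s0 (successors {s0, s2, s4, s5}): φ is false.
  s1 (successors {s1, s2, s3, s6}): φ is false.
  s2 (successors {s0, s1, s2, s6}): φ is true.
  s3 (successors {s1, s3, s6}): φ is true.
  s4 (successors {s1, s3, s4}): φ is false.
  s5 (successors {s0, s3, s4, s5}): φ is true.
  s6 (successors {s2, s4, s6}): φ is false.
For instance, at s5:
  At s5: r is true, r \to \Diamond \Diamond r is true, so r \land (r \to \Diamond \Diamond r) is true.
    At s5: r is true, \Diamond \Diamond r is true, so r \to \Diamond \Diamond r is true.
      At s5: \Diamond \Diamond r requires \Diamond r at some successor in {s0, s3, s4, s5}.
        \Diamond r holds at s0, so \Diamond \Diamond r is true at s5.
Satisfying worlds: {s2, s3, s5}

s2, s3, s5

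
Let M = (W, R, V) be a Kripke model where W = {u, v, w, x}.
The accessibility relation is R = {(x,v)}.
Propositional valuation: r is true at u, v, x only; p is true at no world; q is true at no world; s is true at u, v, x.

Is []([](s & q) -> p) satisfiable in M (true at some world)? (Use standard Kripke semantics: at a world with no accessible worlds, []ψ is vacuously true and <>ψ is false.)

Let φ = []([](s & q) -> p). Evaluate φ at each world:
  u (successors ∅): φ is true.
  v (successors ∅): φ is true.
  w (successors ∅): φ is true.
  x (successors {v}): φ is false.
Detail at u (witness):
  At u: no accessible worlds, so []([](s & q) -> p) holds vacuously.

Yes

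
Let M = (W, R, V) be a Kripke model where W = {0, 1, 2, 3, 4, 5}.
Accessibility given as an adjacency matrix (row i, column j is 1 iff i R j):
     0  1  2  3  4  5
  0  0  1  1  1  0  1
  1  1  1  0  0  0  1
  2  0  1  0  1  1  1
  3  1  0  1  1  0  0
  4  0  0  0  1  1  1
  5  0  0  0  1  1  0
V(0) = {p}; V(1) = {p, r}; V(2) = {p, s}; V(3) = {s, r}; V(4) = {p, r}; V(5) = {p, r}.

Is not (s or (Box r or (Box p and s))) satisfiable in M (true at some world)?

Let φ = not (s or (Box r or (Box p and s))). Evaluate φ at each world:
  0 (successors {1, 2, 3, 5}): φ is true.
  1 (successors {0, 1, 5}): φ is true.
  2 (successors {1, 3, 4, 5}): φ is false.
  3 (successors {0, 2, 3}): φ is false.
  4 (successors {3, 4, 5}): φ is false.
  5 (successors {3, 4}): φ is false.
Detail at 0 (witness):
  At 0: s or (Box r or (Box p and s)) is false, so not (s or (Box r or (Box p and s))) is true.
    At 0: s is false, Box r or (Box p and s) is false, so s or (Box r or (Box p and s)) is false.
      At 0: Box r is false, Box p and s is false, so Box r or (Box p and s) is false.

Yes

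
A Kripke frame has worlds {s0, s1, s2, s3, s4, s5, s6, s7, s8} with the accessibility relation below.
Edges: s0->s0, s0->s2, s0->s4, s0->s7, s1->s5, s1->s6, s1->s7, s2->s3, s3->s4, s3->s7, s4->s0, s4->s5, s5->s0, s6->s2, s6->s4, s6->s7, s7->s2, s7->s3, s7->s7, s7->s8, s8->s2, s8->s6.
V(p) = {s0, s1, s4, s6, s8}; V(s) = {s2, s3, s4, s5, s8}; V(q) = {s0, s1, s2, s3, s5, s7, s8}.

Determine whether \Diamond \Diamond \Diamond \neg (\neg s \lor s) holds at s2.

At s2: \Diamond \Diamond \Diamond \neg (\neg s \lor s) requires \Diamond \Diamond \neg (\neg s \lor s) at some successor in {s3}.
  At s3: \Diamond \Diamond \neg (\neg s \lor s) is false.
So \Diamond \Diamond \Diamond \neg (\neg s \lor s) is false at s2.

No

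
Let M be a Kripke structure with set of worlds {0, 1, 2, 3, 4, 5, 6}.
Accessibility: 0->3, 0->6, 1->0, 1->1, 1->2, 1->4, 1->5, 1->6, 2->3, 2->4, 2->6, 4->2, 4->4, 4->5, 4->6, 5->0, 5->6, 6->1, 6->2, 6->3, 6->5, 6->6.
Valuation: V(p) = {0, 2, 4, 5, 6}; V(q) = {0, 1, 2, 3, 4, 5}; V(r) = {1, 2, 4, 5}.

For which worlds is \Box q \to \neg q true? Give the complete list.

0, 1, 2, 4, 5, 6

Let φ = \Box q \to \neg q. Evaluate φ at each world:
  0 (successors {3, 6}): φ is true.
  1 (successors {0, 1, 2, 4, 5, 6}): φ is true.
  2 (successors {3, 4, 6}): φ is true.
  3 (successors ∅): φ is false.
  4 (successors {2, 4, 5, 6}): φ is true.
  5 (successors {0, 6}): φ is true.
  6 (successors {1, 2, 3, 5, 6}): φ is true.
For instance, at 1:
  At 1: \Box q is false, \neg q is false, so \Box q \to \neg q is true.
    At 1: \Box q requires q at every successor {0, 1, 2, 4, 5, 6}.
      q fails at 6, so \Box q is false at 1.
Satisfying worlds: {0, 1, 2, 4, 5, 6}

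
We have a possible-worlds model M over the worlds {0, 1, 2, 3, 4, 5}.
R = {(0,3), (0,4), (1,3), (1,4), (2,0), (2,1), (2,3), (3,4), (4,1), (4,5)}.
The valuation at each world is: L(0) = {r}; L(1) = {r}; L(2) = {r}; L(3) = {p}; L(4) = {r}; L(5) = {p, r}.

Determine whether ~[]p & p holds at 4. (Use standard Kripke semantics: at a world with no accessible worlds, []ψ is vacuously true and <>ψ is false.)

At 4: ~[]p is true, p is false, so ~[]p & p is false.
  At 4: []p is false, so ~[]p is true.
    At 4: []p requires p at every successor {1, 5}.
      p fails at 1, so []p is false at 4.

No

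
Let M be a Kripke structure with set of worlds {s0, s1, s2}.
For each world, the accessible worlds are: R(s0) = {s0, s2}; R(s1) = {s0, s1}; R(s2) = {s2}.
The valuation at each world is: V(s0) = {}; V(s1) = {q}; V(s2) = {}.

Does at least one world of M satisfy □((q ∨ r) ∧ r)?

Let φ = □((q ∨ r) ∧ r). Evaluate φ at each world:
  s0 (successors {s0, s2}): φ is false.
  s1 (successors {s0, s1}): φ is false.
  s2 (successors {s2}): φ is false.
For instance, at s1:
  At s1: □((q ∨ r) ∧ r) requires (q ∨ r) ∧ r at every successor {s0, s1}.
    (q ∨ r) ∧ r fails at s0, so □((q ∨ r) ∧ r) is false at s1.

No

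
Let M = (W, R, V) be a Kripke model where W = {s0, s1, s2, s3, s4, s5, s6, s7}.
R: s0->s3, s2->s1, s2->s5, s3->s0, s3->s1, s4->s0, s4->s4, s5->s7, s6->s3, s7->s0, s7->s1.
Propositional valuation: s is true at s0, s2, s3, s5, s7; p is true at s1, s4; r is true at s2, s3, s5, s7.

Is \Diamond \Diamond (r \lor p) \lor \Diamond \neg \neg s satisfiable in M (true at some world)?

Let φ = \Diamond \Diamond (r \lor p) \lor \Diamond \neg \neg s. Evaluate φ at each world:
  s0 (successors {s3}): φ is true.
  s1 (successors ∅): φ is false.
  s2 (successors {s1, s5}): φ is true.
  s3 (successors {s0, s1}): φ is true.
  s4 (successors {s0, s4}): φ is true.
  s5 (successors {s7}): φ is true.
  s6 (successors {s3}): φ is true.
  s7 (successors {s0, s1}): φ is true.
Detail at s0 (witness):
  At s0: \Diamond \Diamond (r \lor p) is true, \Diamond \neg \neg s is true, so \Diamond \Diamond (r \lor p) \lor \Diamond \neg \neg s is true.
    At s0: \Diamond \Diamond (r \lor p) requires \Diamond (r \lor p) at some successor in {s3}.
      \Diamond (r \lor p) holds at s3, so \Diamond \Diamond (r \lor p) is true at s0.
    At s0: \Diamond \neg \neg s requires \neg \neg s at some successor in {s3}.
      \neg \neg s holds at s3, so \Diamond \neg \neg s is true at s0.

Yes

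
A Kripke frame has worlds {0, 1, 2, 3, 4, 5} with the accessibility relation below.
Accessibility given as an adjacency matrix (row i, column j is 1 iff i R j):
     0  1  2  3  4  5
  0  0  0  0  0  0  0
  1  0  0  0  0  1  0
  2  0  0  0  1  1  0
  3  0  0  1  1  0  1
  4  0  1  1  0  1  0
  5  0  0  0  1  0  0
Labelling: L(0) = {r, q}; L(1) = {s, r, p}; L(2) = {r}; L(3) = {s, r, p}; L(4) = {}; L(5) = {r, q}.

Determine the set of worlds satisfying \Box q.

Let φ = \Box q. Evaluate φ at each world:
  0 (successors ∅): φ is true.
  1 (successors {4}): φ is false.
  2 (successors {3, 4}): φ is false.
  3 (successors {2, 3, 5}): φ is false.
  4 (successors {1, 2, 4}): φ is false.
  5 (successors {3}): φ is false.
For instance, at 5:
  At 5: \Box q requires q at every successor {3}.
    q fails at 3, so \Box q is false at 5.
Satisfying worlds: {0}

0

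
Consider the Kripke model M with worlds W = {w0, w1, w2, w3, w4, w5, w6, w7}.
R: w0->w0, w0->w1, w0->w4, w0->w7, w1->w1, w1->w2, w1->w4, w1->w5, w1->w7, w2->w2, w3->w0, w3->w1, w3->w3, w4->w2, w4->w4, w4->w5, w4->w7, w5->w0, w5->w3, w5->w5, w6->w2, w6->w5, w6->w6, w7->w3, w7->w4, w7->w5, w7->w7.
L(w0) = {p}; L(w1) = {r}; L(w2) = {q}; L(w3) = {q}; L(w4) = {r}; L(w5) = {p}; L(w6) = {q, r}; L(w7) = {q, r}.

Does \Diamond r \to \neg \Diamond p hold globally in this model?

No

Let φ = \Diamond r \to \neg \Diamond p. Evaluate φ at each world:
  w0 (successors {w0, w1, w4, w7}): φ is false.
  w1 (successors {w1, w2, w4, w5, w7}): φ is false.
  w2 (successors {w2}): φ is true.
  w3 (successors {w0, w1, w3}): φ is false.
  w4 (successors {w2, w4, w5, w7}): φ is false.
  w5 (successors {w0, w3, w5}): φ is true.
  w6 (successors {w2, w5, w6}): φ is false.
  w7 (successors {w3, w4, w5, w7}): φ is false.
Detail at w0 (counterexample):
  At w0: \Diamond r is true, \neg \Diamond p is false, so \Diamond r \to \neg \Diamond p is false.
    At w0: \Diamond r requires r at some successor in {w0, w1, w4, w7}.
      r holds at w1, so \Diamond r is true at w0.
    At w0: \Diamond p is true, so \neg \Diamond p is false.
      At w0: \Diamond p requires p at some successor in {w0, w1, w4, w7}.
        p holds at w0, so \Diamond p is true at w0.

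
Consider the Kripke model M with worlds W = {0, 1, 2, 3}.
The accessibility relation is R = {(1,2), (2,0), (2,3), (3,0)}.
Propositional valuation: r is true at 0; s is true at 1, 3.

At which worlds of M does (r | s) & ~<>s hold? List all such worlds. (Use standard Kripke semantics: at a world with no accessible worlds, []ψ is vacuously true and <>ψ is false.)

Let φ = (r | s) & ~<>s. Evaluate φ at each world:
  0 (successors ∅): φ is true.
  1 (successors {2}): φ is true.
  2 (successors {0, 3}): φ is false.
  3 (successors {0}): φ is true.
For instance, at 1:
  At 1: r | s is true, ~<>s is true, so (r | s) & ~<>s is true.
    At 1: <>s is false, so ~<>s is true.
      At 1: <>s requires s at some successor in {2}.
        At 2: s is false.
      So <>s is false at 1.
Satisfying worlds: {0, 1, 3}

0, 1, 3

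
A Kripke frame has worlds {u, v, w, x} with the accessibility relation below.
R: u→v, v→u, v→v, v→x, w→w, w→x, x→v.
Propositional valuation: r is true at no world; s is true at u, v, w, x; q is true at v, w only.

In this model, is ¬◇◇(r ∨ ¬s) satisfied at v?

At v: ◇◇(r ∨ ¬s) is false, so ¬◇◇(r ∨ ¬s) is true.
  At v: ◇◇(r ∨ ¬s) requires ◇(r ∨ ¬s) at some successor in {u, v, x}.
    At u: ◇(r ∨ ¬s) is false.
    At v: ◇(r ∨ ¬s) is false.
    At x: ◇(r ∨ ¬s) is false.
  So ◇◇(r ∨ ¬s) is false at v.

Yes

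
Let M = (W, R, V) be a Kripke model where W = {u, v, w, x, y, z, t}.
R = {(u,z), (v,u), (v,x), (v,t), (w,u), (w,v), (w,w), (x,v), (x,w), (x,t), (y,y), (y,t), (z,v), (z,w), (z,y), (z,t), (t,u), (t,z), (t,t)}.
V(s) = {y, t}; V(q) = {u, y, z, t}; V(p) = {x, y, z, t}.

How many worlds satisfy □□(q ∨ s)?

1

Recall that □ψ holds at a world iff ψ holds at every accessible world, and ◇ψ holds iff ψ holds at some accessible world.
Let φ = □□(q ∨ s). Evaluate φ at each world:
  u (successors {z}): φ is false.
  v (successors {u, x, t}): φ is false.
  w (successors {u, v, w}): φ is false.
  x (successors {v, w, t}): φ is false.
  y (successors {y, t}): φ is true.
  z (successors {v, w, y, t}): φ is false.
  t (successors {u, z, t}): φ is false.
For instance, at x:
  At x: □□(q ∨ s) requires □(q ∨ s) at every successor {v, w, t}.
    □(q ∨ s) fails at v, so □□(q ∨ s) is false at x.
      At v: □(q ∨ s) requires q ∨ s at every successor {u, x, t}.
        q ∨ s fails at x, so □(q ∨ s) is false at v.
Satisfying worlds: {y}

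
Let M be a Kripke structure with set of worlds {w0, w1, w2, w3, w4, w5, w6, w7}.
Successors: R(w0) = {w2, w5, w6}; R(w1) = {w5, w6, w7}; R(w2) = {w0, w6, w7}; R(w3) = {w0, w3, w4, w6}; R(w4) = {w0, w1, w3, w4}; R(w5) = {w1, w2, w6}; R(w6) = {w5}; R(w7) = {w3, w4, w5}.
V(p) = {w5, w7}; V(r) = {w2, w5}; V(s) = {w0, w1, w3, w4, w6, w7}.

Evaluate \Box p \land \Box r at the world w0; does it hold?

No

At w0: \Box p is false, \Box r is false, so \Box p \land \Box r is false.
  At w0: \Box p requires p at every successor {w2, w5, w6}.
    p fails at w2, so \Box p is false at w0.
  At w0: \Box r requires r at every successor {w2, w5, w6}.
    r fails at w6, so \Box r is false at w0.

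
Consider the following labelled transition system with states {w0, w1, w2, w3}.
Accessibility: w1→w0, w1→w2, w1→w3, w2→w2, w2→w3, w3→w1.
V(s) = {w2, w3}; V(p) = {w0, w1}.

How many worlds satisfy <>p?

Let φ = <>p. Evaluate φ at each world:
  w0 (successors ∅): φ is false.
  w1 (successors {w0, w2, w3}): φ is true.
  w2 (successors {w2, w3}): φ is false.
  w3 (successors {w1}): φ is true.
For instance, at w3:
  At w3: <>p requires p at some successor in {w1}.
    p holds at w1, so <>p is true at w3.
Satisfying worlds: {w1, w3}

2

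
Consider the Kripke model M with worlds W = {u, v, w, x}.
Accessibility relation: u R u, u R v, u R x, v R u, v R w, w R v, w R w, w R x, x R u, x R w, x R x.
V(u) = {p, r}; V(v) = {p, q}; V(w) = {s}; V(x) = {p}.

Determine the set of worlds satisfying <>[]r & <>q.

Recall that []ψ holds at a world iff ψ holds at every accessible world, and <>ψ holds iff ψ holds at some accessible world.
Let φ = <>[]r & <>q. Evaluate φ at each world:
  u (successors {u, v, x}): φ is false.
  v (successors {u, w}): φ is false.
  w (successors {v, w, x}): φ is false.
  x (successors {u, w, x}): φ is false.
For instance, at x:
  At x: <>[]r is false, <>q is false, so <>[]r & <>q is false.
    At x: <>[]r requires []r at some successor in {u, w, x}.
      At u: []r is false.
      At w: []r is false.
      At x: []r is false.
    So <>[]r is false at x.
    At x: <>q requires q at some successor in {u, w, x}.
      At u: q is false.
      At w: q is false.
      At x: q is false.
    So <>q is false at x.
Satisfying worlds: none.

none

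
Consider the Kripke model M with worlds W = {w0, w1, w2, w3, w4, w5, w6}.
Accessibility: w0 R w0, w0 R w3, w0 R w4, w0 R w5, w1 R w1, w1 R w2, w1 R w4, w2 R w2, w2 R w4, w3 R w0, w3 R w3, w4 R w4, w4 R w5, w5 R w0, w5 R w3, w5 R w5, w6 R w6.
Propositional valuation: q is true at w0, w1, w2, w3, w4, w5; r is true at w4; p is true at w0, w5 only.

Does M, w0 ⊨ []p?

No

Recall that []ψ holds at a world iff ψ holds at every accessible world, and <>ψ holds iff ψ holds at some accessible world.
At w0: []p requires p at every successor {w0, w3, w4, w5}.
  p fails at w3, so []p is false at w0.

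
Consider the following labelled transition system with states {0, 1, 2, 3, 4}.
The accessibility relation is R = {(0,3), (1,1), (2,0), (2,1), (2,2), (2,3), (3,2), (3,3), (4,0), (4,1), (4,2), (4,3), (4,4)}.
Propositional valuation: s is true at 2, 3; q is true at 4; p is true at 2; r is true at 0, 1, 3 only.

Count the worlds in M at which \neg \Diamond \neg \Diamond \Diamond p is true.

2

Let φ = \neg \Diamond \neg \Diamond \Diamond p. Evaluate φ at each world:
  0 (successors {3}): φ is true.
  1 (successors {1}): φ is false.
  2 (successors {0, 1, 2, 3}): φ is false.
  3 (successors {2, 3}): φ is true.
  4 (successors {0, 1, 2, 3, 4}): φ is false.
For instance, at 4:
  At 4: \Diamond \neg \Diamond \Diamond p is true, so \neg \Diamond \neg \Diamond \Diamond p is false.
    At 4: \Diamond \neg \Diamond \Diamond p requires \neg \Diamond \Diamond p at some successor in {0, 1, 2, 3, 4}.
      \neg \Diamond \Diamond p holds at 1, so \Diamond \neg \Diamond \Diamond p is true at 4.
Satisfying worlds: {0, 3}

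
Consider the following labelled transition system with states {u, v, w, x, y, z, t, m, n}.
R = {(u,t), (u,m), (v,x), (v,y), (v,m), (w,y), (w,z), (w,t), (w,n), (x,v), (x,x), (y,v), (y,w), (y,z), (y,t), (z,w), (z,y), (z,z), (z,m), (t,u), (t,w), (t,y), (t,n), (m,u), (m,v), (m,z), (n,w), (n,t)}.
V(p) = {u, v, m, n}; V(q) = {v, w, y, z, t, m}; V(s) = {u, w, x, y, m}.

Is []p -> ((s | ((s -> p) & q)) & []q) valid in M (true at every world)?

Let φ = []p -> ((s | ((s -> p) & q)) & []q). Evaluate φ at each world:
  u (successors {t, m}): φ is true.
  v (successors {x, y, m}): φ is true.
  w (successors {y, z, t, n}): φ is true.
  x (successors {v, x}): φ is true.
  y (successors {v, w, z, t}): φ is true.
  z (successors {w, y, z, m}): φ is true.
  t (successors {u, w, y, n}): φ is true.
  m (successors {u, v, z}): φ is true.
  n (successors {w, t}): φ is true.
For instance, at y:
  At y: []p is false, (s | ((s -> p) & q)) & []q is true, so []p -> ((s | ((s -> p) & q)) & []q) is true.
    At y: []p requires p at every successor {v, w, z, t}.
      p fails at w, so []p is false at y.
    At y: s | ((s -> p) & q) is true, []q is true, so (s | ((s -> p) & q)) & []q is true.
      At y: []q requires q at every successor {v, w, z, t}.
        At v: q is true.
        At w: q is true.
        At z: q is true.
        At t: q is true.
      So []q is true at y.

Yes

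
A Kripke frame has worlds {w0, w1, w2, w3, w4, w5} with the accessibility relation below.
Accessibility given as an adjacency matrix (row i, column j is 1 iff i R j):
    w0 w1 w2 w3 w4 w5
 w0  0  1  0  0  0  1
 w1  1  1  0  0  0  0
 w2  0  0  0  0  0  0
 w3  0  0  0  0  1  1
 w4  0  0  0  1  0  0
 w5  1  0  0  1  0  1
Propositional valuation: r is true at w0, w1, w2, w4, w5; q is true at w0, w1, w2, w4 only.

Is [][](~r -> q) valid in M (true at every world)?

No

Let φ = [][](~r -> q). Evaluate φ at each world:
  w0 (successors {w1, w5}): φ is false.
  w1 (successors {w0, w1}): φ is true.
  w2 (successors ∅): φ is true.
  w3 (successors {w4, w5}): φ is false.
  w4 (successors {w3}): φ is true.
  w5 (successors {w0, w3, w5}): φ is false.
Detail at w0 (counterexample):
  At w0: [][](~r -> q) requires [](~r -> q) at every successor {w1, w5}.
    [](~r -> q) fails at w5, so [][](~r -> q) is false at w0.
      At w5: [](~r -> q) requires ~r -> q at every successor {w0, w3, w5}.
        ~r -> q fails at w3, so [](~r -> q) is false at w5.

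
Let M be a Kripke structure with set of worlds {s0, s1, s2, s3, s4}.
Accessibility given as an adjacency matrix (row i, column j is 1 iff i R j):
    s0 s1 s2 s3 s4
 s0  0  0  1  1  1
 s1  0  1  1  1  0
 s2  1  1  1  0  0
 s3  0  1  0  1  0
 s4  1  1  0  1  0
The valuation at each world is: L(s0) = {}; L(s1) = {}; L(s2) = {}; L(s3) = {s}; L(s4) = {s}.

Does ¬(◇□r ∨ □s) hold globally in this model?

Let φ = ¬(◇□r ∨ □s). Evaluate φ at each world:
  s0 (successors {s2, s3, s4}): φ is true.
  s1 (successors {s1, s2, s3}): φ is true.
  s2 (successors {s0, s1, s2}): φ is true.
  s3 (successors {s1, s3}): φ is true.
  s4 (successors {s0, s1, s3}): φ is true.
For instance, at s4:
  At s4: ◇□r ∨ □s is false, so ¬(◇□r ∨ □s) is true.
    At s4: ◇□r is false, □s is false, so ◇□r ∨ □s is false.
      At s4: ◇□r requires □r at some successor in {s0, s1, s3}.
        At s0: □r is false.
        At s1: □r is false.
        At s3: □r is false.
      So ◇□r is false at s4.
      At s4: □s requires s at every successor {s0, s1, s3}.
        s fails at s0, so □s is false at s4.

Yes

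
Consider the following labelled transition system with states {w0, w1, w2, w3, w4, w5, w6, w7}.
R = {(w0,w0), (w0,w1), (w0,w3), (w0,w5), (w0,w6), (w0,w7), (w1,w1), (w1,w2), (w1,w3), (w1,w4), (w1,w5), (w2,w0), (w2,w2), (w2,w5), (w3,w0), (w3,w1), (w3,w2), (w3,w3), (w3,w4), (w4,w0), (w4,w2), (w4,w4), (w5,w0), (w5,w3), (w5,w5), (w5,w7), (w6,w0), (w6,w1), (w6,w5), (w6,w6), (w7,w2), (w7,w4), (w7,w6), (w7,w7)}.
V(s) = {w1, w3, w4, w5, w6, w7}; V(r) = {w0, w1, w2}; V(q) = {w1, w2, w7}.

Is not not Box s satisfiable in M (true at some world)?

No

Let φ = not not Box s. Evaluate φ at each world:
  w0 (successors {w0, w1, w3, w5, w6, w7}): φ is false.
  w1 (successors {w1, w2, w3, w4, w5}): φ is false.
  w2 (successors {w0, w2, w5}): φ is false.
  w3 (successors {w0, w1, w2, w3, w4}): φ is false.
  w4 (successors {w0, w2, w4}): φ is false.
  w5 (successors {w0, w3, w5, w7}): φ is false.
  w6 (successors {w0, w1, w5, w6}): φ is false.
  w7 (successors {w2, w4, w6, w7}): φ is false.
For instance, at w2:
  At w2: not Box s is true, so not not Box s is false.
    At w2: Box s is false, so not Box s is true.
      At w2: Box s requires s at every successor {w0, w2, w5}.
        s fails at w0, so Box s is false at w2.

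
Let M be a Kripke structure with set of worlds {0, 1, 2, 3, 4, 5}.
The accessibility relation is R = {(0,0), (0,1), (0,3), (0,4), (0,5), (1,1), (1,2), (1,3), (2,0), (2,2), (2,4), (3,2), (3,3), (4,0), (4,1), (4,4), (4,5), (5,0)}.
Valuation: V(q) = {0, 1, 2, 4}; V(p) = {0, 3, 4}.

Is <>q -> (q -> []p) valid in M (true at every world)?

Let φ = <>q -> (q -> []p). Evaluate φ at each world:
  0 (successors {0, 1, 3, 4, 5}): φ is false.
  1 (successors {1, 2, 3}): φ is false.
  2 (successors {0, 2, 4}): φ is false.
  3 (successors {2, 3}): φ is true.
  4 (successors {0, 1, 4, 5}): φ is false.
  5 (successors {0}): φ is true.
Detail at 0 (counterexample):
  At 0: <>q is true, q -> []p is false, so <>q -> (q -> []p) is false.
    At 0: <>q requires q at some successor in {0, 1, 3, 4, 5}.
      q holds at 0, so <>q is true at 0.
    At 0: q is true, []p is false, so q -> []p is false.
      At 0: []p requires p at every successor {0, 1, 3, 4, 5}.
        p fails at 1, so []p is false at 0.

No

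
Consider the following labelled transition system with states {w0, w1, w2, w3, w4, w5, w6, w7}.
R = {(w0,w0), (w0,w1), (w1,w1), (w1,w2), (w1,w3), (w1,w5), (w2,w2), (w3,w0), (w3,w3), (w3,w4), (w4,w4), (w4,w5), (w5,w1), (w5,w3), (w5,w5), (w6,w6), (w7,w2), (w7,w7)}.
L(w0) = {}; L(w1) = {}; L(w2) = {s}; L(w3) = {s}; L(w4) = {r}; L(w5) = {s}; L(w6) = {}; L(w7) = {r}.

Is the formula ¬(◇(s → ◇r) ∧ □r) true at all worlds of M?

Yes

Let φ = ¬(◇(s → ◇r) ∧ □r). Evaluate φ at each world:
  w0 (successors {w0, w1}): φ is true.
  w1 (successors {w1, w2, w3, w5}): φ is true.
  w2 (successors {w2}): φ is true.
  w3 (successors {w0, w3, w4}): φ is true.
  w4 (successors {w4, w5}): φ is true.
  w5 (successors {w1, w3, w5}): φ is true.
  w6 (successors {w6}): φ is true.
  w7 (successors {w2, w7}): φ is true.
For instance, at w3:
  At w3: ◇(s → ◇r) ∧ □r is false, so ¬(◇(s → ◇r) ∧ □r) is true.
    At w3: ◇(s → ◇r) is true, □r is false, so ◇(s → ◇r) ∧ □r is false.
      At w3: ◇(s → ◇r) requires s → ◇r at some successor in {w0, w3, w4}.
        s → ◇r holds at w0, so ◇(s → ◇r) is true at w3.
      At w3: □r requires r at every successor {w0, w3, w4}.
        r fails at w0, so □r is false at w3.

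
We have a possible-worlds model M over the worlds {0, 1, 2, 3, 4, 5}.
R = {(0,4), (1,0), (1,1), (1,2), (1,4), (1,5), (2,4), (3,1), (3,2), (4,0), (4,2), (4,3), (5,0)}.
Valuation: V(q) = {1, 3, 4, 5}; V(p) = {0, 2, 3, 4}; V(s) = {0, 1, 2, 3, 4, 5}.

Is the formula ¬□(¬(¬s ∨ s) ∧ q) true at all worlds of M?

Yes

Let φ = ¬□(¬(¬s ∨ s) ∧ q). Evaluate φ at each world:
  0 (successors {4}): φ is true.
  1 (successors {0, 1, 2, 4, 5}): φ is true.
  2 (successors {4}): φ is true.
  3 (successors {1, 2}): φ is true.
  4 (successors {0, 2, 3}): φ is true.
  5 (successors {0}): φ is true.
For instance, at 0:
  At 0: □(¬(¬s ∨ s) ∧ q) is false, so ¬□(¬(¬s ∨ s) ∧ q) is true.
    At 0: □(¬(¬s ∨ s) ∧ q) requires ¬(¬s ∨ s) ∧ q at every successor {4}.
      ¬(¬s ∨ s) ∧ q fails at 4, so □(¬(¬s ∨ s) ∧ q) is false at 0.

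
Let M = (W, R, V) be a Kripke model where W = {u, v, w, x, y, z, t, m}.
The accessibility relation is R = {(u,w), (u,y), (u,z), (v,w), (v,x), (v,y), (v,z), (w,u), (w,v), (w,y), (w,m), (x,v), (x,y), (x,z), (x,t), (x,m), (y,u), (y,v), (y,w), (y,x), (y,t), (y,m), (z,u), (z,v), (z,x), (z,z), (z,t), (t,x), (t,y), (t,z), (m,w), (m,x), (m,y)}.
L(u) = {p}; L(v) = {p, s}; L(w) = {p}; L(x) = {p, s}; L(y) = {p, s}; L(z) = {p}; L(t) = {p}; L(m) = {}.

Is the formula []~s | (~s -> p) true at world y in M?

At y: []~s is false, ~s -> p is true, so []~s | (~s -> p) is true.
  At y: []~s requires ~s at every successor {u, v, w, x, t, m}.
    ~s fails at v, so []~s is false at y.

Yes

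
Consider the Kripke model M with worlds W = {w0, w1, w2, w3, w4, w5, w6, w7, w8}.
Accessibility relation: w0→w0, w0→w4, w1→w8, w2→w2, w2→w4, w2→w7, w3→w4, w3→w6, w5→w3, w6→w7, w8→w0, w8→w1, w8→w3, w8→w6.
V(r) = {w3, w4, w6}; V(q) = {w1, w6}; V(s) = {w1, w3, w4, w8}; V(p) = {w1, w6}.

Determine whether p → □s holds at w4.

Yes

At w4: p is false, □s is true, so p → □s is true.
  At w4: no accessible worlds, so □s holds vacuously.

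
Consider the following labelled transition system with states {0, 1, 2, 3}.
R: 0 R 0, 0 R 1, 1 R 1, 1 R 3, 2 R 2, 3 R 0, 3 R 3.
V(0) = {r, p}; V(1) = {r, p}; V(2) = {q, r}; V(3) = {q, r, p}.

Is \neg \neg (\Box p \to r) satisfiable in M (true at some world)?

Yes

Let φ = \neg \neg (\Box p \to r). Evaluate φ at each world:
  0 (successors {0, 1}): φ is true.
  1 (successors {1, 3}): φ is true.
  2 (successors {2}): φ is true.
  3 (successors {0, 3}): φ is true.
Detail at 0 (witness):
  At 0: \neg (\Box p \to r) is false, so \neg \neg (\Box p \to r) is true.
    At 0: \Box p \to r is true, so \neg (\Box p \to r) is false.
      At 0: \Box p is true, r is true, so \Box p \to r is true.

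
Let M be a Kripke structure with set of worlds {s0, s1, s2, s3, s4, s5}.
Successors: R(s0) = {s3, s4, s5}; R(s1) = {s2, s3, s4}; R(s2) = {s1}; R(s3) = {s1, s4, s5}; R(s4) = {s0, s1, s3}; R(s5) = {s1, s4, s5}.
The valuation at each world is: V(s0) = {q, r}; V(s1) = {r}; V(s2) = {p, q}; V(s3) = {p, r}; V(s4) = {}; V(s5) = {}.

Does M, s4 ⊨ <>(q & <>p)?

At s4: <>(q & <>p) requires q & <>p at some successor in {s0, s1, s3}.
  q & <>p holds at s0, so <>(q & <>p) is true at s4.
    At s0: q is true, <>p is true, so q & <>p is true.
      At s0: <>p requires p at some successor in {s3, s4, s5}.
        p holds at s3, so <>p is true at s0.

Yes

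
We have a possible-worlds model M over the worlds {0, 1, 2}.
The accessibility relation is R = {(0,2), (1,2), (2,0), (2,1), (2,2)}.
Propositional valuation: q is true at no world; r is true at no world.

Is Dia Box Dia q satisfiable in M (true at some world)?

Let φ = Dia Box Dia q. Evaluate φ at each world:
  0 (successors {2}): φ is false.
  1 (successors {2}): φ is false.
  2 (successors {0, 1, 2}): φ is false.
For instance, at 0:
  At 0: Dia Box Dia q requires Box Dia q at some successor in {2}.
    At 2: Box Dia q is false.
  So Dia Box Dia q is false at 0.

No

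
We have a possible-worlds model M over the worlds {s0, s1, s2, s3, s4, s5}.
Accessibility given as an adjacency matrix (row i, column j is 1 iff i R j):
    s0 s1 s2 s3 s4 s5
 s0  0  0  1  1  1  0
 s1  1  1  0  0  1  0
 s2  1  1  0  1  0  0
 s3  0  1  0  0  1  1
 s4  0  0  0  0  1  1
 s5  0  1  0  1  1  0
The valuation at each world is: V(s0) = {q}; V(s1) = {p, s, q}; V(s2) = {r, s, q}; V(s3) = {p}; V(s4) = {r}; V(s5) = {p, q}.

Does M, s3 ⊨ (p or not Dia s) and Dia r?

Yes

Recall that Dia ψ holds at a world iff ψ holds at some accessible world.
At s3: p or not Dia s is true, Dia r is true, so (p or not Dia s) and Dia r is true.
  At s3: p is true, not Dia s is false, so p or not Dia s is true.
    At s3: Dia s is true, so not Dia s is false.
      At s3: Dia s requires s at some successor in {s1, s4, s5}.
        s holds at s1, so Dia s is true at s3.
  At s3: Dia r requires r at some successor in {s1, s4, s5}.
    r holds at s4, so Dia r is true at s3.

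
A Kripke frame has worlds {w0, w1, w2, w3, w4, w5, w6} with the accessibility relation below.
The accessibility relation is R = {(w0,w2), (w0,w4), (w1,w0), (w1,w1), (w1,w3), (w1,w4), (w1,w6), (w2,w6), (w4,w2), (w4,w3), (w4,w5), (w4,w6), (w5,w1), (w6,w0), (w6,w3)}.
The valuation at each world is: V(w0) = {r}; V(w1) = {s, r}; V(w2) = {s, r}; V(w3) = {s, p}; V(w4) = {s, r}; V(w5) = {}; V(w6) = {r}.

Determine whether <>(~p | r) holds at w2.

Yes

At w2: <>(~p | r) requires ~p | r at some successor in {w6}.
  ~p | r holds at w6, so <>(~p | r) is true at w2.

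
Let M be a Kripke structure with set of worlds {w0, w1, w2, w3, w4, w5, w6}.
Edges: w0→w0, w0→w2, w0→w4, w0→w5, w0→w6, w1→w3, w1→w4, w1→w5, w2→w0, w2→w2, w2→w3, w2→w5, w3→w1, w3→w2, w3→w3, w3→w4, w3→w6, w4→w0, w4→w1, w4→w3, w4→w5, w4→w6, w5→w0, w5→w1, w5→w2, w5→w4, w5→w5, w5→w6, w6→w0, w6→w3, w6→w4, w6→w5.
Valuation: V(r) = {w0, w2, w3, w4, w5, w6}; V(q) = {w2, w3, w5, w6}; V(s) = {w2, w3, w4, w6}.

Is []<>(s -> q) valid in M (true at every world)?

Recall that []ψ holds at a world iff ψ holds at every accessible world, and <>ψ holds iff ψ holds at some accessible world.
Let φ = []<>(s -> q). Evaluate φ at each world:
  w0 (successors {w0, w2, w4, w5, w6}): φ is true.
  w1 (successors {w3, w4, w5}): φ is true.
  w2 (successors {w0, w2, w3, w5}): φ is true.
  w3 (successors {w1, w2, w3, w4, w6}): φ is true.
  w4 (successors {w0, w1, w3, w5, w6}): φ is true.
  w5 (successors {w0, w1, w2, w4, w5, w6}): φ is true.
  w6 (successors {w0, w3, w4, w5}): φ is true.
For instance, at w5:
  At w5: []<>(s -> q) requires <>(s -> q) at every successor {w0, w1, w2, w4, w5, w6}.
    At w0: <>(s -> q) is true.
    At w1: <>(s -> q) is true.
    At w2: <>(s -> q) is true.
    At w4: <>(s -> q) is true.
    At w5: <>(s -> q) is true.
    At w6: <>(s -> q) is true.
  So []<>(s -> q) is true at w5.

Yes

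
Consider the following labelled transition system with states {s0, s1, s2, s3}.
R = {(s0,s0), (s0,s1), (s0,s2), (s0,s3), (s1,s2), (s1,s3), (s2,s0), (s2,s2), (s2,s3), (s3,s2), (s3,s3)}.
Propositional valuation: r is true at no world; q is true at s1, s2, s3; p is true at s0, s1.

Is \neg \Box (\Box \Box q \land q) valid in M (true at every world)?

Yes

Let φ = \neg \Box (\Box \Box q \land q). Evaluate φ at each world:
  s0 (successors {s0, s1, s2, s3}): φ is true.
  s1 (successors {s2, s3}): φ is true.
  s2 (successors {s0, s2, s3}): φ is true.
  s3 (successors {s2, s3}): φ is true.
For instance, at s3:
  At s3: \Box (\Box \Box q \land q) is false, so \neg \Box (\Box \Box q \land q) is true.
    At s3: \Box (\Box \Box q \land q) requires \Box \Box q \land q at every successor {s2, s3}.
      \Box \Box q \land q fails at s2, so \Box (\Box \Box q \land q) is false at s3.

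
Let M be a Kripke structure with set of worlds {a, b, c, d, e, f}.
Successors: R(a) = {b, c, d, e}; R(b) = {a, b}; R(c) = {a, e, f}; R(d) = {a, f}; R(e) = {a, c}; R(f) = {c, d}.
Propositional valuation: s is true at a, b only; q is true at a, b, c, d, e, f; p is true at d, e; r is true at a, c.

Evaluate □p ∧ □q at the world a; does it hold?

Recall that □ψ holds at a world iff ψ holds at every accessible world, and ◇ψ holds iff ψ holds at some accessible world.
At a: □p is false, □q is true, so □p ∧ □q is false.
  At a: □p requires p at every successor {b, c, d, e}.
    p fails at b, so □p is false at a.
  At a: □q requires q at every successor {b, c, d, e}.
    At b: q is true.
    At c: q is true.
    At d: q is true.
    At e: q is true.
  So □q is true at a.

No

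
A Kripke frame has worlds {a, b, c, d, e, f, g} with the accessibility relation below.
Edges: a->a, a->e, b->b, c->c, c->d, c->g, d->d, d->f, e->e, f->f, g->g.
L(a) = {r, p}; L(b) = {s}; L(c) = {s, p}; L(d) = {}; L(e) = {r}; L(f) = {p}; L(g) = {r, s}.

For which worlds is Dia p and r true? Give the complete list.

a

Recall that Dia ψ holds at a world iff ψ holds at some accessible world.
Let φ = Dia p and r. Evaluate φ at each world:
  a (successors {a, e}): φ is true.
  b (successors {b}): φ is false.
  c (successors {c, d, g}): φ is false.
  d (successors {d, f}): φ is false.
  e (successors {e}): φ is false.
  f (successors {f}): φ is false.
  g (successors {g}): φ is false.
For instance, at f:
  At f: Dia p is true, r is false, so Dia p and r is false.
    At f: Dia p requires p at some successor in {f}.
      p holds at f, so Dia p is true at f.
Satisfying worlds: {a}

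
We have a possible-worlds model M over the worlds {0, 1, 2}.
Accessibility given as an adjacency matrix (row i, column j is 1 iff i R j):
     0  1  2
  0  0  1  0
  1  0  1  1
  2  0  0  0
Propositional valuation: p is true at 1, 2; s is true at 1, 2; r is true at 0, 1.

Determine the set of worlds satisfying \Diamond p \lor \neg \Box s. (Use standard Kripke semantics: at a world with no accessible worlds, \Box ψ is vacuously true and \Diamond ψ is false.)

Let φ = \Diamond p \lor \neg \Box s. Evaluate φ at each world:
  0 (successors {1}): φ is true.
  1 (successors {1, 2}): φ is true.
  2 (successors ∅): φ is false.
For instance, at 0:
  At 0: \Diamond p is true, \neg \Box s is false, so \Diamond p \lor \neg \Box s is true.
    At 0: \Diamond p requires p at some successor in {1}.
      p holds at 1, so \Diamond p is true at 0.
    At 0: \Box s is true, so \neg \Box s is false.
      At 0: \Box s requires s at every successor {1}.
        At 1: s is true.
      So \Box s is true at 0.
Satisfying worlds: {0, 1}

0, 1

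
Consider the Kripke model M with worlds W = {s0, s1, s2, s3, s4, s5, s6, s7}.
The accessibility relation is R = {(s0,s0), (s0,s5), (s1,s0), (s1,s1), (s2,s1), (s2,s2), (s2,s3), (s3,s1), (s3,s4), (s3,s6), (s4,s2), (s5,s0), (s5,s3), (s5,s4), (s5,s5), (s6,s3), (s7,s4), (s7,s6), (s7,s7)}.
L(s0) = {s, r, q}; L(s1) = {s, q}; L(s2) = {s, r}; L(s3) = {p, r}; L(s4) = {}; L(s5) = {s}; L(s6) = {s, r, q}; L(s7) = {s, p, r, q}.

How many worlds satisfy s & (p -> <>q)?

Recall that <>ψ holds at a world iff ψ holds at some accessible world.
Let φ = s & (p -> <>q). Evaluate φ at each world:
  s0 (successors {s0, s5}): φ is true.
  s1 (successors {s0, s1}): φ is true.
  s2 (successors {s1, s2, s3}): φ is true.
  s3 (successors {s1, s4, s6}): φ is false.
  s4 (successors {s2}): φ is false.
  s5 (successors {s0, s3, s4, s5}): φ is true.
  s6 (successors {s3}): φ is true.
  s7 (successors {s4, s6, s7}): φ is true.
For instance, at s7:
  At s7: s is true, p -> <>q is true, so s & (p -> <>q) is true.
    At s7: p is true, <>q is true, so p -> <>q is true.
      At s7: <>q requires q at some successor in {s4, s6, s7}.
        q holds at s6, so <>q is true at s7.
Satisfying worlds: {s0, s1, s2, s5, s6, s7}

6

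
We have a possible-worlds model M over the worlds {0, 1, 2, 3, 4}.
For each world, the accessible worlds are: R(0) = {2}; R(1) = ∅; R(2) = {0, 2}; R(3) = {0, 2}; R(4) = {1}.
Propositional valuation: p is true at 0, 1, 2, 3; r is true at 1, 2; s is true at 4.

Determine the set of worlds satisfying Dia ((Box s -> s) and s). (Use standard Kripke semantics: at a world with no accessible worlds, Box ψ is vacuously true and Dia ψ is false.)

Let φ = Dia ((Box s -> s) and s). Evaluate φ at each world:
  0 (successors {2}): φ is false.
  1 (successors ∅): φ is false.
  2 (successors {0, 2}): φ is false.
  3 (successors {0, 2}): φ is false.
  4 (successors {1}): φ is false.
For instance, at 2:
  At 2: Dia ((Box s -> s) and s) requires (Box s -> s) and s at some successor in {0, 2}.
    At 0: (Box s -> s) and s is false.
    At 2: (Box s -> s) and s is false.
  So Dia ((Box s -> s) and s) is false at 2.
Satisfying worlds: none.

none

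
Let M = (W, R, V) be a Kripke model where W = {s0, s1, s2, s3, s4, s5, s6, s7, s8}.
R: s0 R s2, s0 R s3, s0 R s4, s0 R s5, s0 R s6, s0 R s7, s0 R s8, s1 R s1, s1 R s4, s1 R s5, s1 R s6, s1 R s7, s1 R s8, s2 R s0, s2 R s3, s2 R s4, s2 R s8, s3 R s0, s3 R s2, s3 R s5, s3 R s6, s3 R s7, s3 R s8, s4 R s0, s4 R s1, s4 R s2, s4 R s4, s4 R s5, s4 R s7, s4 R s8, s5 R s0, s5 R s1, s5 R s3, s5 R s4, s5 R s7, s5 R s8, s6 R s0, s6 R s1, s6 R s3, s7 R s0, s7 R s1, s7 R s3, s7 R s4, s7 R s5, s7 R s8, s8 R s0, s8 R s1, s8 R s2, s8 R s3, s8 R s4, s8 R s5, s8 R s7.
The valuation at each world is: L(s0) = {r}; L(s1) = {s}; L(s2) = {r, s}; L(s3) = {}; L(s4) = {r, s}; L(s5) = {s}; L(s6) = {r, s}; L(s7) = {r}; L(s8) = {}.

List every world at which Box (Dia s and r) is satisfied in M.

Recall that Box ψ holds at a world iff ψ holds at every accessible world, and Dia ψ holds iff ψ holds at some accessible world.
Let φ = Box (Dia s and r). Evaluate φ at each world:
  s0 (successors {s2, s3, s4, s5, s6, s7, s8}): φ is false.
  s1 (successors {s1, s4, s5, s6, s7, s8}): φ is false.
  s2 (successors {s0, s3, s4, s8}): φ is false.
  s3 (successors {s0, s2, s5, s6, s7, s8}): φ is false.
  s4 (successors {s0, s1, s2, s4, s5, s7, s8}): φ is false.
  s5 (successors {s0, s1, s3, s4, s7, s8}): φ is false.
  s6 (successors {s0, s1, s3}): φ is false.
  s7 (successors {s0, s1, s3, s4, s5, s8}): φ is false.
  s8 (successors {s0, s1, s2, s3, s4, s5, s7}): φ is false.
For instance, at s2:
  At s2: Box (Dia s and r) requires Dia s and r at every successor {s0, s3, s4, s8}.
    Dia s and r fails at s3, so Box (Dia s and r) is false at s2.
      At s3: Dia s is true, r is false, so Dia s and r is false.
Satisfying worlds: none.

none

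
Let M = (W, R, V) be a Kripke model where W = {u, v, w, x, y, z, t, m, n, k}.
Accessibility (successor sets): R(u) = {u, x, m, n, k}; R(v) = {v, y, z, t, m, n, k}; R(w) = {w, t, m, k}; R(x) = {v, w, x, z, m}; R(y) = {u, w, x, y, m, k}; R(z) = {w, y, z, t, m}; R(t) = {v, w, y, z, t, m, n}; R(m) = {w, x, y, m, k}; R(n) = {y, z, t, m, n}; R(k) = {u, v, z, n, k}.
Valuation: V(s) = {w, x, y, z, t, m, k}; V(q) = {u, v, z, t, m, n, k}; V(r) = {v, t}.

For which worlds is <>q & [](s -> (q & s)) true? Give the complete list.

Let φ = <>q & [](s -> (q & s)). Evaluate φ at each world:
  u (successors {u, x, m, n, k}): φ is false.
  v (successors {v, y, z, t, m, n, k}): φ is false.
  w (successors {w, t, m, k}): φ is false.
  x (successors {v, w, x, z, m}): φ is false.
  y (successors {u, w, x, y, m, k}): φ is false.
  z (successors {w, y, z, t, m}): φ is false.
  t (successors {v, w, y, z, t, m, n}): φ is false.
  m (successors {w, x, y, m, k}): φ is false.
  n (successors {y, z, t, m, n}): φ is false.
  k (successors {u, v, z, n, k}): φ is true.
For instance, at w:
  At w: <>q is true, [](s -> (q & s)) is false, so <>q & [](s -> (q & s)) is false.
    At w: <>q requires q at some successor in {w, t, m, k}.
      q holds at t, so <>q is true at w.
    At w: [](s -> (q & s)) requires s -> (q & s) at every successor {w, t, m, k}.
      s -> (q & s) fails at w, so [](s -> (q & s)) is false at w.
Satisfying worlds: {k}

k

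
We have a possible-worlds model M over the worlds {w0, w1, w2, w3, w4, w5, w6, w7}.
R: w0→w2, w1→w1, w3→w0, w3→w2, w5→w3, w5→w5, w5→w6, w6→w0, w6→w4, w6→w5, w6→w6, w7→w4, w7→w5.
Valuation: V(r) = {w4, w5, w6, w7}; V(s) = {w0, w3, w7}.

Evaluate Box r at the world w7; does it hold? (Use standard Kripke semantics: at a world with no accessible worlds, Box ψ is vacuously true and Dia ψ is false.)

Yes

Recall that Box ψ holds at a world iff ψ holds at every accessible world, and Dia ψ holds iff ψ holds at some accessible world.
At w7: Box r requires r at every successor {w4, w5}.
  At w4: r is true.
  At w5: r is true.
So Box r is true at w7.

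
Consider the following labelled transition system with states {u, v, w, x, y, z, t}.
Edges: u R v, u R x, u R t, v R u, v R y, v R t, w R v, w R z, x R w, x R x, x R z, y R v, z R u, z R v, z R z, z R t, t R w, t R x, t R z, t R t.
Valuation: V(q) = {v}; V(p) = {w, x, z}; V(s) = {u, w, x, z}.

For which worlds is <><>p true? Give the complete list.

Let φ = <><>p. Evaluate φ at each world:
  u (successors {v, x, t}): φ is true.
  v (successors {u, y, t}): φ is true.
  w (successors {v, z}): φ is true.
  x (successors {w, x, z}): φ is true.
  y (successors {v}): φ is false.
  z (successors {u, v, z, t}): φ is true.
  t (successors {w, x, z, t}): φ is true.
For instance, at y:
  At y: <><>p requires <>p at some successor in {v}.
    At v: <>p is false.
  So <><>p is false at y.
Satisfying worlds: {u, v, w, x, z, t}

u, v, w, x, z, t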